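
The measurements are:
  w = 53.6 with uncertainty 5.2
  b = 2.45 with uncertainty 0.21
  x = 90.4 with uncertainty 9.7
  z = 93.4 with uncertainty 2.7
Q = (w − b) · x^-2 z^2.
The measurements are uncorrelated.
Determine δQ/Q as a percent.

24.4%

Let u = w − b = 51.1. δu = √(δw² + δb²) = √(27.0 + 0.0441) = 5.20, so δu/u = 0.102.
Q is then a monomial in u, x, z:
δQ/Q = √((δu/u)² + (-2·δx/x)² + (2·δz/z)²) = √(0.0104 + 0.0461 + 0.00334) = 0.244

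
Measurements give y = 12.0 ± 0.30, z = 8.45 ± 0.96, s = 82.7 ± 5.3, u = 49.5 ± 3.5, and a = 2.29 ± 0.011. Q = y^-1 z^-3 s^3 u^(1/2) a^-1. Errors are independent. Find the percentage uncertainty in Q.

Relative error in a monomial: (δQ/Q)² = Σ (nᵢ · δxᵢ/xᵢ)².
  (-1·δy/y)² = (-1×0.0250)² = 0.000625;  (-3·δz/z)² = (-3×0.114)² = 0.116;  (3·δs/s)² = (3×0.0641)² = 0.0370;  (½·δu/u)² = (0.5×0.0707)² = 0.00125;  (-1·δa/a)² = (-1×0.00480)² = 2.31e-05
δQ/Q = √(0.155) = 0.394

39.4%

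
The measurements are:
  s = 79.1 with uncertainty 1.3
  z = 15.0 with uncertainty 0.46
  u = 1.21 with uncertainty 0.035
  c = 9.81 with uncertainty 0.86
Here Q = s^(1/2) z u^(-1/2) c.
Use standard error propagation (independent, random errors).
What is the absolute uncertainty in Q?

112

Products/powers → add relative errors in quadrature, weighted by exponent:
  (½·δs/s)² = (0.5×0.0164)² = 6.75e-05;  (1·δz/z)² = (1×0.0307)² = 0.000940;  (−½·δu/u)² = (-0.5×0.0289)² = 0.000209;  (1·δc/c)² = (1×0.0877)² = 0.00769
δQ/Q = √(0.00890) = 0.0944
Q = 1190, so δQ = 0.0944 × 1190 = 112.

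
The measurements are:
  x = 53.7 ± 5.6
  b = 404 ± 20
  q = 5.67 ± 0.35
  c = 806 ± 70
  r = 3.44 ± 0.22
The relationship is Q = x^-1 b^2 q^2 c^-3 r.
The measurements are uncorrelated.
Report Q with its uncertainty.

0.000642 ± 0.000211

Products/powers → add relative errors in quadrature, weighted by exponent:
  (-1·δx/x)² = (-1×0.104)² = 0.0109;  (2·δb/b)² = (2×0.0495)² = 0.00980;  (2·δq/q)² = (2×0.0617)² = 0.0152;  (-3·δc/c)² = (-3×0.0868)² = 0.0679;  (1·δr/r)² = (1×0.0640)² = 0.00409
δQ/Q = √(0.108) = 0.328
Q = 0.000642, so δQ = 0.328 × 0.000642 = 0.000211.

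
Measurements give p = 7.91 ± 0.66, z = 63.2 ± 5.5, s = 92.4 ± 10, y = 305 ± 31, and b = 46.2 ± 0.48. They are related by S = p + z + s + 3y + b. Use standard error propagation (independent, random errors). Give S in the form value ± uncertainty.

Each term contributes (cᵢ δxᵢ)² to (δS)²:
  (δp)² = 0.436;  (δz)² = 30.2;  (δs)² = 100;  (3·δy)² = 8650;  (δb)² = 0.230
δS = √(8780) = 93.7
S = 1120.

1120 ± 93.7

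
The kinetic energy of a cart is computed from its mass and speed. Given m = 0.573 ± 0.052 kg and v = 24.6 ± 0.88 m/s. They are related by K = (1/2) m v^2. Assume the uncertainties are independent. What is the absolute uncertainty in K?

Relative error in a monomial: (δK/K)² = Σ (nᵢ · δxᵢ/xᵢ)².
  (1·δm/m)² = (1×0.0908)² = 0.00824;  (2·δv/v)² = (2×0.0358)² = 0.00512
δK/K = √(0.0134) = 0.116
K = 173 J, so δK = 0.116 × 173 = 20.0 J.

20.0 J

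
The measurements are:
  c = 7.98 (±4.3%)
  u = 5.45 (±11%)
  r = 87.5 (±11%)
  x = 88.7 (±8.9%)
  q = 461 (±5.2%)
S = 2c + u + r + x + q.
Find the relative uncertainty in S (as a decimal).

S is a linear combination, so absolute uncertainties add in quadrature:
  (2·δc)² = 0.471;  (δu)² = 0.359;  (δr)² = 92.6;  (δx)² = 62.3;  (δq)² = 575
δS = √(730) = 27.0
S = 659, so δS/S = 27.0/659 = 0.0410.

0.0410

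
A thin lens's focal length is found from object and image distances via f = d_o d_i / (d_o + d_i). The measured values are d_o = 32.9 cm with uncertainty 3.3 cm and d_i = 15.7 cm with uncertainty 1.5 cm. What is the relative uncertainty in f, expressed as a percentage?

7.23%

∂f/∂d_o = (d_i/(d_o+d_i))² = 0.104;  ∂f/∂d_i = (d_o/(d_o+d_i))² = 0.458
δf = √((∂f/∂d_o · δd_o)² + (∂f/∂d_i · δd_i)²) = √(0.119 + 0.473) = 0.769 cm
f = 10.6 cm, so δf/f = 0.769/10.6 = 0.0723.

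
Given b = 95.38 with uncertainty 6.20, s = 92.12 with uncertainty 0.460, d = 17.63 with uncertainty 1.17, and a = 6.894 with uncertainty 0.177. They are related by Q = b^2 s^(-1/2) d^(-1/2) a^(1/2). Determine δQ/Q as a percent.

13.5%

Each factor contributes (exponent × relative error)² to (δQ/Q)²:
  (2·δb/b)² = (2×0.0650)² = 0.0169;  (−½·δs/s)² = (-0.5×0.00499)² = 6.23e-06;  (−½·δd/d)² = (-0.5×0.0664)² = 0.00110;  (½·δa/a)² = (0.5×0.0257)² = 0.000165
δQ/Q = √(0.0182) = 0.135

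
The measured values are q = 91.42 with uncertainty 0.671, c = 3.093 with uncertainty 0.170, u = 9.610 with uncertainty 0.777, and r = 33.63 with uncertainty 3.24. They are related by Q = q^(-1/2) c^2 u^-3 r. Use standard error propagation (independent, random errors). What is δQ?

0.0107

Products/powers → add relative errors in quadrature, weighted by exponent:
  (−½·δq/q)² = (-0.5×0.00734)² = 1.35e-05;  (2·δc/c)² = (2×0.0550)² = 0.0121;  (-3·δu/u)² = (-3×0.0809)² = 0.0588;  (1·δr/r)² = (1×0.0963)² = 0.00928
δQ/Q = √(0.0802) = 0.283
Q = 0.03791, so δQ = 0.283 × 0.03791 = 0.0107.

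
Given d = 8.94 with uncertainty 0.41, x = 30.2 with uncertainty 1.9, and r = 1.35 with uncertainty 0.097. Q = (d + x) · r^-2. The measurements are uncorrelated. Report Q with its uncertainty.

Let u = d + x = 39.1. δu = √(δd² + δx²) = √(0.168 + 3.61) = 1.94, so δu/u = 0.0497.
Q is then a monomial in u, r:
δQ/Q = √((δu/u)² + (-2·δr/r)²) = √(0.00247 + 0.0207) = 0.152
Q = 21.5, so δQ = 0.152 × 21.5 = 3.27.

21.5 ± 3.27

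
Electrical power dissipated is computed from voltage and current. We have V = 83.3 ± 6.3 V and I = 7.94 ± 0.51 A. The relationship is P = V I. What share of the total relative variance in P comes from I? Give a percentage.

41.9%

(δP/P)² = (1·δV/V)² + (1·δI/I)²
  V term: (1×0.0756)² = 0.00572
  I term: (1×0.0642)² = 0.00413
Total = 0.00985. Share from I = 0.00413/0.00985 = 0.419.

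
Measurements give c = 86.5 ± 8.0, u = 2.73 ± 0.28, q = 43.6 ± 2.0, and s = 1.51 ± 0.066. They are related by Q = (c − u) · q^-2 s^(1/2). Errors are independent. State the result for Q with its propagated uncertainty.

0.0542 ± 0.00727

Let w = c − u = 83.8. δw = √(δc² + δu²) = √(64.0 + 0.0784) = 8.00, so δw/w = 0.0956.
Q is then a monomial in w, q, s:
δQ/Q = √((δw/w)² + (-2·δq/q)² + (½·δs/s)²) = √(0.00913 + 0.00842 + 0.000478) = 0.134
Q = 0.0542, so δQ = 0.134 × 0.0542 = 0.00727.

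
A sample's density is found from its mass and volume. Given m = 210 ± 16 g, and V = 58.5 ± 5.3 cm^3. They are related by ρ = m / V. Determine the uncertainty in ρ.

0.425 g/cm^3

For a monomial ρ ∝ m, V^-1, fractional errors add in quadrature:
  (1·δm/m)² = (1×0.0762)² = 0.00580;  (-1·δV/V)² = (-1×0.0906)² = 0.00821
δρ/ρ = √(0.0140) = 0.118
ρ = 3.59 g/cm^3, so δρ = 0.118 × 3.59 = 0.425 g/cm^3.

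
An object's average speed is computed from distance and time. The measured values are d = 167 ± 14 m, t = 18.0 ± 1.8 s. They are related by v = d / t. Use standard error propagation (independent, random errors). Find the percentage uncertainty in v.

For a monomial v ∝ d, t^-1, fractional errors add in quadrature:
  (1·δd/d)² = (1×0.0838)² = 0.00703;  (-1·δt/t)² = (-1×0.100)² = 0.0100
δv/v = √(0.0170) = 0.130

13.0%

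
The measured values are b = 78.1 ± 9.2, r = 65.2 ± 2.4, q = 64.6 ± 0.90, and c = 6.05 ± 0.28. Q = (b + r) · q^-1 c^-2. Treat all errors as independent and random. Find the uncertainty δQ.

Let u = b + r = 143. δu = √(δb² + δr²) = √(84.6 + 5.76) = 9.51, so δu/u = 0.0663.
Q is then a monomial in u, q, c:
δQ/Q = √((δu/u)² + (-1·δq/q)² + (-2·δc/c)²) = √(0.00440 + 0.000194 + 0.00857) = 0.115
Q = 0.0606, so δQ = 0.115 × 0.0606 = 0.00695.

0.00695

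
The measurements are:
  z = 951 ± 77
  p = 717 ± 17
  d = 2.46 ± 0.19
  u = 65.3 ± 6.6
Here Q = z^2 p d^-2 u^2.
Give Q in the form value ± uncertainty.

Since Q is a product/quotient, work with relative uncertainties:
  (2·δz/z)² = (2×0.0810)² = 0.0262;  (1·δp/p)² = (1×0.0237)² = 0.000562;  (-2·δd/d)² = (-2×0.0772)² = 0.0239;  (2·δu/u)² = (2×0.101)² = 0.0409
δQ/Q = √(0.0915) = 0.303
Q = 4.57e+11, so δQ = 0.303 × 4.57e+11 = 1.38e+11.

(4.57 ± 1.38) × 10^11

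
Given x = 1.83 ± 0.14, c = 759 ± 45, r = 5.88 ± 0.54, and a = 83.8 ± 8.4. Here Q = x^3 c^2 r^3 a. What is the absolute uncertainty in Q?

For a monomial Q ∝ x^3, c^2, r^3, a, fractional errors add in quadrature:
  (3·δx/x)² = (3×0.0765)² = 0.0527;  (2·δc/c)² = (2×0.0593)² = 0.0141;  (3·δr/r)² = (3×0.0918)² = 0.0759;  (1·δa/a)² = (1×0.100)² = 0.0100
δQ/Q = √(0.153) = 0.391
Q = 6.01e+10, so δQ = 0.391 × 6.01e+10 = 2.35e+10.

2.35e+10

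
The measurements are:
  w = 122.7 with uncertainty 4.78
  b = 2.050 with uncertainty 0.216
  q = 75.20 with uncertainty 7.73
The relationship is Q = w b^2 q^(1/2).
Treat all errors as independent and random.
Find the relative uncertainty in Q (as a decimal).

For a monomial Q ∝ w, b^2, q^(1/2), fractional errors add in quadrature:
  (1·δw/w)² = (1×0.0390)² = 0.00152;  (2·δb/b)² = (2×0.105)² = 0.0444;  (½·δq/q)² = (0.5×0.103)² = 0.00264
δQ/Q = √(0.0486) = 0.220

0.220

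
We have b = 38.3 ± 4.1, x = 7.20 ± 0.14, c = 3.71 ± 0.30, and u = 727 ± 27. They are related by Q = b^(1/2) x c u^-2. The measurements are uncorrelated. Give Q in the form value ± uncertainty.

Products/powers → add relative errors in quadrature, weighted by exponent:
  (½·δb/b)² = (0.5×0.107)² = 0.00286;  (1·δx/x)² = (1×0.0194)² = 0.000378;  (1·δc/c)² = (1×0.0809)² = 0.00654;  (-2·δu/u)² = (-2×0.0371)² = 0.00552
δQ/Q = √(0.0153) = 0.124
Q = 0.000313, so δQ = 0.124 × 0.000313 = 3.87e-05.

(3.13 ± 0.387) × 10^-4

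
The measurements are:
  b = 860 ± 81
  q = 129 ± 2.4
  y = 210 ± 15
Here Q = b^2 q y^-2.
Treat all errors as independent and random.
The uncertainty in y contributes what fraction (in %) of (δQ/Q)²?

36.3%

(δQ/Q)² = (2·δb/b)² + (1·δq/q)² + (-2·δy/y)²
  b term: (2×0.0942)² = 0.0355
  q term: (1×0.0186)² = 0.000346
  y term: (-2×0.0714)² = 0.0204
Total = 0.0562. Share from y = 0.0204/0.0562 = 0.363.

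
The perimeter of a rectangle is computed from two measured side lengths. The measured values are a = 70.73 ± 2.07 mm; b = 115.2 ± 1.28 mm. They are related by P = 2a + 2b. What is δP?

4.87 mm

Each term contributes (cᵢ δxᵢ)² to (δP)²:
  (2·δa)² = 17.1;  (2·δb)² = 6.55
δP = √(23.7) = 4.87 mm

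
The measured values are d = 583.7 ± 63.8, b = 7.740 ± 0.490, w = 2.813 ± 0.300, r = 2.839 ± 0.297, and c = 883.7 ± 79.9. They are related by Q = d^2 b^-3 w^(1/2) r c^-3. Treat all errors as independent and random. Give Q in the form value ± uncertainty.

(5.070 ± 2.10) × 10^-6

Since Q is a product/quotient, work with relative uncertainties:
  (2·δd/d)² = (2×0.109)² = 0.0478;  (-3·δb/b)² = (-3×0.0633)² = 0.0361;  (½·δw/w)² = (0.5×0.107)² = 0.00284;  (1·δr/r)² = (1×0.105)² = 0.0109;  (-3·δc/c)² = (-3×0.0904)² = 0.0736
δQ/Q = √(0.171) = 0.414
Q = 5.07e-06, so δQ = 0.414 × 5.07e-06 = 2.1e-06.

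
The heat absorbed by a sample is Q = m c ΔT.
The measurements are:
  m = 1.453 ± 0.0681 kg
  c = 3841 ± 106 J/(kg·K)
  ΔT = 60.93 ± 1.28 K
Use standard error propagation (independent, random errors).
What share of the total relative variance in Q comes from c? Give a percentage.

22.4%

(δQ/Q)² = (1·δm/m)² + (1·δc/c)² + (1·δΔT/ΔT)²
  m term: (1×0.0469)² = 0.00220
  c term: (1×0.0276)² = 0.000762
  ΔT term: (1×0.0210)² = 0.000441
Total = 0.00340. Share from c = 0.000762/0.00340 = 0.224.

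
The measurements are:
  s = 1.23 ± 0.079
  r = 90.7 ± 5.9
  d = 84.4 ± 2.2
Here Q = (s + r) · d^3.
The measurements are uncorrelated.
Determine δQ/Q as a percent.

10.1%

Let u = s + r = 91.9. δu = √(δs² + δr²) = √(0.00624 + 34.8) = 5.90, so δu/u = 0.0642.
Q is then a monomial in u, d:
δQ/Q = √((δu/u)² + (3·δd/d)²) = √(0.00412 + 0.00612) = 0.101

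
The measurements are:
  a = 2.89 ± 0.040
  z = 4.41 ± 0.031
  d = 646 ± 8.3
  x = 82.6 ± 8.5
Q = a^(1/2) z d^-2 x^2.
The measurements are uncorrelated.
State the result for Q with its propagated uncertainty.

Since Q is a product/quotient, work with relative uncertainties:
  (½·δa/a)² = (0.5×0.0138)² = 4.79e-05;  (1·δz/z)² = (1×0.00703)² = 4.94e-05;  (-2·δd/d)² = (-2×0.0128)² = 0.000660;  (2·δx/x)² = (2×0.103)² = 0.0424
δQ/Q = √(0.0431) = 0.208
Q = 0.123, so δQ = 0.208 × 0.123 = 0.0255.

0.123 ± 0.0255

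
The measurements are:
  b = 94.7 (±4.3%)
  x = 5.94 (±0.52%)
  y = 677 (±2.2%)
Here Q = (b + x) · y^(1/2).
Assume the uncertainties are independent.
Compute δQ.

110

Let u = b + x = 101. δu = √(δb² + δx²) = √(16.6 + 0.000954) = 4.07, so δu/u = 0.0405.
Q is then a monomial in u, y:
δQ/Q = √((δu/u)² + (½·δy/y)²) = √(0.00164 + 0.000121) = 0.0419
Q = 2620, so δQ = 0.0419 × 2620 = 110.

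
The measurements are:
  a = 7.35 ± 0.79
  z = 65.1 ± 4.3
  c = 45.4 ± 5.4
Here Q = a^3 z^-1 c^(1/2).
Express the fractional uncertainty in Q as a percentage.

33.4%

Q is a product of powers, so relative uncertainties combine in quadrature:
  (3·δa/a)² = (3×0.107)² = 0.104;  (-1·δz/z)² = (-1×0.0661)² = 0.00436;  (½·δc/c)² = (0.5×0.119)² = 0.00354
δQ/Q = √(0.112) = 0.334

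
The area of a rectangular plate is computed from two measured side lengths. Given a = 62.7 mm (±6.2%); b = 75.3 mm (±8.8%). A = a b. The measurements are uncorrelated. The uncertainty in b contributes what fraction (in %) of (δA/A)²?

(δA/A)² = (1·δa/a)² + (1·δb/b)²
  a term: (1×0.0620)² = 0.00384
  b term: (1×0.0880)² = 0.00774
Total = 0.0116. Share from b = 0.00774/0.0116 = 0.668.

66.8%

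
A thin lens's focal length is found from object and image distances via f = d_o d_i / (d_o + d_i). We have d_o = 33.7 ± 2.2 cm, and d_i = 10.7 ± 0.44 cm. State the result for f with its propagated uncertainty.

8.12 ± 0.284 cm

∂f/∂d_o = (d_i/(d_o+d_i))² = 0.0581;  ∂f/∂d_i = (d_o/(d_o+d_i))² = 0.576
δf = √((∂f/∂d_o · δd_o)² + (∂f/∂d_i · δd_i)²) = √(0.0163 + 0.0643) = 0.284 cm
f = 8.12 cm.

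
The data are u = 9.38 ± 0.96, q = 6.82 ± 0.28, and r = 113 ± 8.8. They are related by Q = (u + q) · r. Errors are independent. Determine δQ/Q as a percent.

9.94%

Let w = u + q = 16.2. δw = √(δu² + δq²) = √(0.922 + 0.0784) = 1.00, so δw/w = 0.0617.
Q is then a monomial in w, r:
δQ/Q = √((δw/w)² + (1·δr/r)²) = √(0.00381 + 0.00606) = 0.0994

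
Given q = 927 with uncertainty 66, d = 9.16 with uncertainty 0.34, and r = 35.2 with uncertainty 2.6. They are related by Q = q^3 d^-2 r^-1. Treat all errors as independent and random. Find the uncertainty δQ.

Each factor contributes (exponent × relative error)² to (δQ/Q)²:
  (3·δq/q)² = (3×0.0712)² = 0.0456;  (-2·δd/d)² = (-2×0.0371)² = 0.00551;  (-1·δr/r)² = (-1×0.0739)² = 0.00546
δQ/Q = √(0.0566) = 0.238
Q = 2.7e+05, so δQ = 0.238 × 2.7e+05 = 64200.

64200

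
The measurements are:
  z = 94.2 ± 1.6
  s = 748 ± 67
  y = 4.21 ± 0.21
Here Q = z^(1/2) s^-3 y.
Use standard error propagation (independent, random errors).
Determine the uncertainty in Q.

2.67e-08

Products/powers → add relative errors in quadrature, weighted by exponent:
  (½·δz/z)² = (0.5×0.0170)² = 7.21e-05;  (-3·δs/s)² = (-3×0.0896)² = 0.0722;  (1·δy/y)² = (1×0.0499)² = 0.00249
δQ/Q = √(0.0748) = 0.273
Q = 9.76e-08, so δQ = 0.273 × 9.76e-08 = 2.67e-08.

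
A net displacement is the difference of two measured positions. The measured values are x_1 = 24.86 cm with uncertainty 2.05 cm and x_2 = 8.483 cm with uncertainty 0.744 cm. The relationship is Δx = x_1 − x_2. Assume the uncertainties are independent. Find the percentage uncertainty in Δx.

13.3%

Absolute uncertainties add in quadrature for a linear combination:
  (δx_1)² = 4.20;  (δx_2)² = 0.554
δΔx = √(4.76) = 2.18 cm
Δx = 16.38 cm, so δΔx/Δx = 2.18/16.38 = 0.133.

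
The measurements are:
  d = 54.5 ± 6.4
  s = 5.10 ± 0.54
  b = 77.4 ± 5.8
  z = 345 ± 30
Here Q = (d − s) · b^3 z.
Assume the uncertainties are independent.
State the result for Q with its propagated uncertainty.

(7.90 ± 2.16) × 10^9

Let u = d − s = 49.4. δu = √(δd² + δs²) = √(41.0 + 0.292) = 6.42, so δu/u = 0.130.
Q is then a monomial in u, b, z:
δQ/Q = √((δu/u)² + (3·δb/b)² + (1·δz/z)²) = √(0.0169 + 0.0505 + 0.00756) = 0.274
Q = 7.9e+09, so δQ = 0.274 × 7.9e+09 = 2.16e+09.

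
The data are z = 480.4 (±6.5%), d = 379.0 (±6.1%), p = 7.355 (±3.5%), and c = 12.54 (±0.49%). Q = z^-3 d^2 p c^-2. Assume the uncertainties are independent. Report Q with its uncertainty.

(6.060 ± 1.41) × 10^-5

Relative error in a monomial: (δQ/Q)² = Σ (nᵢ · δxᵢ/xᵢ)².
  (-3·δz/z)² = (-3×0.0650)² = 0.0380;  (2·δd/d)² = (2×0.0610)² = 0.0149;  (1·δp/p)² = (1×0.0350)² = 0.00123;  (-2·δc/c)² = (-2×0.00490)² = 9.6e-05
δQ/Q = √(0.0542) = 0.233
Q = 6.06e-05, so δQ = 0.233 × 6.06e-05 = 1.41e-05.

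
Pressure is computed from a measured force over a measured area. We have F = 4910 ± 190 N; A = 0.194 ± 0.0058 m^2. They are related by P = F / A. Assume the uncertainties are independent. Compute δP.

Each factor contributes (exponent × relative error)² to (δP/P)²:
  (1·δF/F)² = (1×0.0387)² = 0.00150;  (-1·δA/A)² = (-1×0.0299)² = 0.000894
δP/P = √(0.00239) = 0.0489
P = 25300 Pa, so δP = 0.0489 × 25300 = 1240 Pa.

1240 Pa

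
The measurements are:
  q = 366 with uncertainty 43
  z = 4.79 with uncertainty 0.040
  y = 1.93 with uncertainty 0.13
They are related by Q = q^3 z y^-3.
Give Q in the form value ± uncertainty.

For a monomial Q ∝ q^3, z, y^-3, fractional errors add in quadrature:
  (3·δq/q)² = (3×0.117)² = 0.124;  (1·δz/z)² = (1×0.00835)² = 6.97e-05;  (-3·δy/y)² = (-3×0.0674)² = 0.0408
δQ/Q = √(0.165) = 0.406
Q = 3.27e+07, so δQ = 0.406 × 3.27e+07 = 1.33e+07.

(3.27 ± 1.33) × 10^7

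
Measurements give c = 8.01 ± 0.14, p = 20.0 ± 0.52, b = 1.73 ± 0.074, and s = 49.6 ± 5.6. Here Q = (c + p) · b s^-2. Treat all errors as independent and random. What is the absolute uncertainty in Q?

Let u = c + p = 28.0. δu = √(δc² + δp²) = √(0.0196 + 0.270) = 0.539, so δu/u = 0.0192.
Q is then a monomial in u, b, s:
δQ/Q = √((δu/u)² + (1·δb/b)² + (-2·δs/s)²) = √(0.000370 + 0.00183 + 0.0510) = 0.231
Q = 0.0197, so δQ = 0.231 × 0.0197 = 0.00454.

0.00454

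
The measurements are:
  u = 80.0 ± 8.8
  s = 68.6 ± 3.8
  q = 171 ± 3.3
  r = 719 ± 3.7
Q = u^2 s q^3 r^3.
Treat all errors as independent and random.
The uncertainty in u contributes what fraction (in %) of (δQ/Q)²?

87.9%

(δQ/Q)² = (2·δu/u)² + (1·δs/s)² + (3·δq/q)² + (3·δr/r)²
  u term: (2×0.110)² = 0.0484
  s term: (1×0.0554)² = 0.00307
  q term: (3×0.0193)² = 0.00335
  r term: (3×0.00515)² = 0.000238
Total = 0.0551. Share from u = 0.0484/0.0551 = 0.879.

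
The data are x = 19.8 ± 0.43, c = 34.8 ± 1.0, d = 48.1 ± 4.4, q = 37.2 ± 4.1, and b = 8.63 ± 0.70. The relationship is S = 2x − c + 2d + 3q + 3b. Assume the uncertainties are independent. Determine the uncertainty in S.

15.3

For a sum/difference, combine absolute errors in quadrature:
  (2·δx)² = 0.740;  (δc)² = 1.00;  (2·δd)² = 77.4;  (3·δq)² = 151;  (3·δb)² = 4.41
δS = √(235) = 15.3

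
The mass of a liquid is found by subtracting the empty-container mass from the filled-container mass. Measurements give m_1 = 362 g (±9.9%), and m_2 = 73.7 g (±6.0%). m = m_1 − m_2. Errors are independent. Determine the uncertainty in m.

36.1 g

m is a linear combination, so absolute uncertainties add in quadrature:
  (δm_1)² = 1280;  (δm_2)² = 19.6
δm = √(1300) = 36.1 g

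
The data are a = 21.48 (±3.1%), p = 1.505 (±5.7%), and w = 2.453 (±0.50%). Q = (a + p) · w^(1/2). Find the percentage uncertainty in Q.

Let u = a + p = 22.98. δu = √(δa² + δp²) = √(0.443 + 0.00736) = 0.671, so δu/u = 0.0292.
Q is then a monomial in u, w:
δQ/Q = √((δu/u)² + (½·δw/w)²) = √(0.000853 + 6.25e-06) = 0.0293

2.93%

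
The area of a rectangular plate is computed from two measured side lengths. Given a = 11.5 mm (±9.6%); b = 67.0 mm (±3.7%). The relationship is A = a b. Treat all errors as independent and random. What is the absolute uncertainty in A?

Each factor contributes (exponent × relative error)² to (δA/A)²:
  (1·δa/a)² = (1×0.0960)² = 0.00922;  (1·δb/b)² = (1×0.0370)² = 0.00137
δA/A = √(0.0106) = 0.103
A = 770 mm^2, so δA = 0.103 × 770 = 79.3 mm^2.

79.3 mm^2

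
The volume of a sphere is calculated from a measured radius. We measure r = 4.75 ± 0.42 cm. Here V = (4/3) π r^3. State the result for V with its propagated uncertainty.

449 ± 119 cm^3

Relative error in a monomial: (δV/V)² = Σ (nᵢ · δxᵢ/xᵢ)².
  (3·δr/r)² = (3×0.0884)² = 0.0704
δV/V = √(0.0704) = 0.265
V = 449 cm^3, so δV = 0.265 × 449 = 119 cm^3.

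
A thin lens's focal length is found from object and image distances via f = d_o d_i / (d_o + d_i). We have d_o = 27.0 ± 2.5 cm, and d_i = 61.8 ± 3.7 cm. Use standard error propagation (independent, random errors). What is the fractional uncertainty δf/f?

0.0670

∂f/∂d_o = (d_i/(d_o+d_i))² = 0.484;  ∂f/∂d_i = (d_o/(d_o+d_i))² = 0.0924
δf = √((∂f/∂d_o · δd_o)² + (∂f/∂d_i · δd_i)²) = √(1.47 + 0.117) = 1.26 cm
f = 18.8 cm, so δf/f = 1.26/18.8 = 0.0670.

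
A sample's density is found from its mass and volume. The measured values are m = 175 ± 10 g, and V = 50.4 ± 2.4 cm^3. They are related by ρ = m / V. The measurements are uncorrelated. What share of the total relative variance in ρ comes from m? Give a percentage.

(δρ/ρ)² = (1·δm/m)² + (-1·δV/V)²
  m term: (1×0.0571)² = 0.00327
  V term: (-1×0.0476)² = 0.00227
Total = 0.00553. Share from m = 0.00327/0.00553 = 0.590.

59.0%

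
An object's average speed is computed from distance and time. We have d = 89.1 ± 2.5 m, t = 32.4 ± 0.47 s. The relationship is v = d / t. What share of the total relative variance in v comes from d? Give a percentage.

(δv/v)² = (1·δd/d)² + (-1·δt/t)²
  d term: (1×0.0281)² = 0.000787
  t term: (-1×0.0145)² = 0.000210
Total = 0.000998. Share from d = 0.000787/0.000998 = 0.789.

78.9%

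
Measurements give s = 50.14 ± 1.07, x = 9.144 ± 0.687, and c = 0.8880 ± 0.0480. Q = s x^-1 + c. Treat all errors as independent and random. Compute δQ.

0.431

Let p = s·x^-1 = 5.483. δp/p = √((1·δs/s)² + (-1·δx/x)²) = √(0.000455 + 0.00564) = 0.0781, so δp = 0.428.
Q = p + c: δQ = √(δp² + δc²) = √(0.183 + 0.00230) = 0.431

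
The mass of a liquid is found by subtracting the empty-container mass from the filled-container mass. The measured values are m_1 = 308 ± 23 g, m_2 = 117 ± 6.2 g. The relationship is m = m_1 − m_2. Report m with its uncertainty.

Absolute uncertainties add in quadrature for a linear combination:
  (δm_1)² = 529;  (δm_2)² = 38.4
δm = √(567) = 23.8 g
m = 191 g.

191 ± 23.8 g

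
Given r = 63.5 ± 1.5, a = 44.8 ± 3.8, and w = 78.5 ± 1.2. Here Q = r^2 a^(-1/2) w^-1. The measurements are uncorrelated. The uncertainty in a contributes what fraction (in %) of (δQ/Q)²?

(δQ/Q)² = (2·δr/r)² + (−½·δa/a)² + (-1·δw/w)²
  r term: (2×0.0236)² = 0.00223
  a term: (-0.5×0.0848)² = 0.00180
  w term: (-1×0.0153)² = 0.000234
Total = 0.00426. Share from a = 0.00180/0.00426 = 0.422.

42.2%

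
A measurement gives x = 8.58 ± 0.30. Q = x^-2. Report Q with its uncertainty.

Since Q is a product/quotient, work with relative uncertainties:
  (-2·δx/x)² = (-2×0.0350)² = 0.00489
δQ/Q = √(0.00489) = 0.0699
Q = 0.0136, so δQ = 0.0699 × 0.0136 = 0.000950.

0.0136 ± 0.000950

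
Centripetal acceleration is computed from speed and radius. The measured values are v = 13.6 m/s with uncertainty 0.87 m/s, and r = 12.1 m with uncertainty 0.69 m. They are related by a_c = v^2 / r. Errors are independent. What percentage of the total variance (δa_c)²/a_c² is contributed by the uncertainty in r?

(δa_c/a_c)² = (2·δv/v)² + (-1·δr/r)²
  v term: (2×0.0640)² = 0.0164
  r term: (-1×0.0570)² = 0.00325
Total = 0.0196. Share from r = 0.00325/0.0196 = 0.166.

16.6%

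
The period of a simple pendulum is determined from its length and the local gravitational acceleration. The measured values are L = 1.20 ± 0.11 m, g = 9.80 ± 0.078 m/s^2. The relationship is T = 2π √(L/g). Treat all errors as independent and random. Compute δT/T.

For a monomial T ∝ L^(1/2), g^(-1/2), fractional errors add in quadrature:
  (½·δL/L)² = (0.5×0.0917)² = 0.00210;  (−½·δg/g)² = (-0.5×0.00796)² = 1.58e-05
δT/T = √(0.00212) = 0.0460

0.0460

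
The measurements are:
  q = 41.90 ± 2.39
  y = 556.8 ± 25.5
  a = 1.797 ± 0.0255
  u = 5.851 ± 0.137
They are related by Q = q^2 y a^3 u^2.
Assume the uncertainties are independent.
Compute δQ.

For a monomial Q ∝ q^2, y, a^3, u^2, fractional errors add in quadrature:
  (2·δq/q)² = (2×0.0570)² = 0.0130;  (1·δy/y)² = (1×0.0458)² = 0.00210;  (3·δa/a)² = (3×0.0142)² = 0.00181;  (2·δu/u)² = (2×0.0234)² = 0.00219
δQ/Q = √(0.0191) = 0.138
Q = 1.942e+08, so δQ = 0.138 × 1.942e+08 = 2.68e+07.

2.68e+07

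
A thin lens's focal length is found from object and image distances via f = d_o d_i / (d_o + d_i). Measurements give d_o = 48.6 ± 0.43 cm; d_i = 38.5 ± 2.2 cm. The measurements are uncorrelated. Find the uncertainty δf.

∂f/∂d_o = (d_i/(d_o+d_i))² = 0.195;  ∂f/∂d_i = (d_o/(d_o+d_i))² = 0.311
δf = √((∂f/∂d_o · δd_o)² + (∂f/∂d_i · δd_i)²) = √(0.00706 + 0.469) = 0.690 cm

0.690 cm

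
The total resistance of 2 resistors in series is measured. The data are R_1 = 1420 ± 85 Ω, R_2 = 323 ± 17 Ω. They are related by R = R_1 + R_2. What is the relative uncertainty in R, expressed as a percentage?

4.97%

R is a linear combination, so absolute uncertainties add in quadrature:
  (δR_1)² = 7220;  (δR_2)² = 289
δR = √(7510) = 86.7 Ω
R = 1740 Ω, so δR/R = 86.7/1740 = 0.0497.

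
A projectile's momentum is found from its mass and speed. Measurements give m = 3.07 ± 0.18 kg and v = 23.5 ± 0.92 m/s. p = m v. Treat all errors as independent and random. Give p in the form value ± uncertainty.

For a monomial p ∝ m, v, fractional errors add in quadrature:
  (1·δm/m)² = (1×0.0586)² = 0.00344;  (1·δv/v)² = (1×0.0391)² = 0.00153
δp/p = √(0.00497) = 0.0705
p = 72.1 kg·m/s, so δp = 0.0705 × 72.1 = 5.09 kg·m/s.

72.1 ± 5.09 kg·m/s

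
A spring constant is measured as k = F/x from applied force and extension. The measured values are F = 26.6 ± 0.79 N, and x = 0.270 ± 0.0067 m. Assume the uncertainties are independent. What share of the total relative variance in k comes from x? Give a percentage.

(δk/k)² = (1·δF/F)² + (-1·δx/x)²
  F term: (1×0.0297)² = 0.000882
  x term: (-1×0.0248)² = 0.000616
Total = 0.00150. Share from x = 0.000616/0.00150 = 0.411.

41.1%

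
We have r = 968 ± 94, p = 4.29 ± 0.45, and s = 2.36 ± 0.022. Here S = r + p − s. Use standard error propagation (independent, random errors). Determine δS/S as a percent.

S is a linear combination, so absolute uncertainties add in quadrature:
  (δr)² = 8840;  (δp)² = 0.203;  (δs)² = 0.000484
δS = √(8840) = 94.0
S = 970, so δS/S = 94.0/970 = 0.0969.

9.69%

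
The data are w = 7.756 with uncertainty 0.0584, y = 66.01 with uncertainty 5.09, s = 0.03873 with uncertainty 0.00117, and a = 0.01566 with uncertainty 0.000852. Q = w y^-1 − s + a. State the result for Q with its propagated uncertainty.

Let p = w·y^-1 = 0.1175. δp/p = √((1·δw/w)² + (-1·δy/y)²) = √(5.67e-05 + 0.00595) = 0.0775, so δp = 0.00910.
Q = p − s + a: δQ = √(δp² + δs² + δa²) = √(8.29e-05 + 1.37e-06 + 7.26e-07) = 0.00922
Q = 0.09443.

0.09443 ± 0.00922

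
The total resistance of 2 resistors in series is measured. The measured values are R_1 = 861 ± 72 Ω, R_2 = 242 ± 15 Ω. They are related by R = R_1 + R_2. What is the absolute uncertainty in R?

For a sum/difference, combine absolute errors in quadrature:
  (δR_1)² = 5180;  (δR_2)² = 225
δR = √(5410) = 73.5 Ω

73.5 Ω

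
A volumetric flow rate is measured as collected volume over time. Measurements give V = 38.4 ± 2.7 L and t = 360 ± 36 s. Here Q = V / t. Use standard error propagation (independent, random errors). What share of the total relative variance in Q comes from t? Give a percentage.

(δQ/Q)² = (1·δV/V)² + (-1·δt/t)²
  V term: (1×0.0703)² = 0.00494
  t term: (-1×0.100)² = 0.0100
Total = 0.0149. Share from t = 0.0100/0.0149 = 0.669.

66.9%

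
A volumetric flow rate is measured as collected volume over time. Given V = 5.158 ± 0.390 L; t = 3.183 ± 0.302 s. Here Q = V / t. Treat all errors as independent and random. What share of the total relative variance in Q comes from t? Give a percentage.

61.2%

(δQ/Q)² = (1·δV/V)² + (-1·δt/t)²
  V term: (1×0.0756)² = 0.00572
  t term: (-1×0.0949)² = 0.00900
Total = 0.0147. Share from t = 0.00900/0.0147 = 0.612.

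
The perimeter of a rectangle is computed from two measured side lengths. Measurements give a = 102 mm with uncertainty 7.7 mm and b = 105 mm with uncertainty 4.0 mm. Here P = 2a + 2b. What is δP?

17.4 mm

Each term contributes (cᵢ δxᵢ)² to (δP)²:
  (2·δa)² = 237;  (2·δb)² = 64.0
δP = √(301) = 17.4 mm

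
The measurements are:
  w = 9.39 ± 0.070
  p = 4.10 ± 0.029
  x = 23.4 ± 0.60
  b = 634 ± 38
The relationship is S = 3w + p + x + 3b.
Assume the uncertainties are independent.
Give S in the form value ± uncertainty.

1960 ± 114

Absolute uncertainties add in quadrature for a linear combination:
  (3·δw)² = 0.0441;  (δp)² = 0.000841;  (δx)² = 0.360;  (3·δb)² = 13000
δS = √(13000) = 114
S = 1960.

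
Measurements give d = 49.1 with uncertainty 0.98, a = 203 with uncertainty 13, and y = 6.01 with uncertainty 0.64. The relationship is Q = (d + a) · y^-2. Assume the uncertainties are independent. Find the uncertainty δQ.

Let u = d + a = 252. δu = √(δd² + δa²) = √(0.960 + 169) = 13.0, so δu/u = 0.0517.
Q is then a monomial in u, y:
δQ/Q = √((δu/u)² + (-2·δy/y)²) = √(0.00267 + 0.0454) = 0.219
Q = 6.98, so δQ = 0.219 × 6.98 = 1.53.

1.53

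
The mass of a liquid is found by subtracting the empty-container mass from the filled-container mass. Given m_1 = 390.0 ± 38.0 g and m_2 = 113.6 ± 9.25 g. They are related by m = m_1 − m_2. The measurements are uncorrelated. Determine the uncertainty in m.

39.1 g

For a sum/difference, combine absolute errors in quadrature:
  (δm_1)² = 1440;  (δm_2)² = 85.6
δm = √(1530) = 39.1 g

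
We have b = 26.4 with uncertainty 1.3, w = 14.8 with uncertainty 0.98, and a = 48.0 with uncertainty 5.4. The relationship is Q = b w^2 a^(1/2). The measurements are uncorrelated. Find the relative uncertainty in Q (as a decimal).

0.152

Each factor contributes (exponent × relative error)² to (δQ/Q)²:
  (1·δb/b)² = (1×0.0492)² = 0.00242;  (2·δw/w)² = (2×0.0662)² = 0.0175;  (½·δa/a)² = (0.5×0.113)² = 0.00316
δQ/Q = √(0.0231) = 0.152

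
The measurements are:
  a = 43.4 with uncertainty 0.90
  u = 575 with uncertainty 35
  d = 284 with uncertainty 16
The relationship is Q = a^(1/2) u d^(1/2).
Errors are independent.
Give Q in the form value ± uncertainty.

63800 ± 4330

Products/powers → add relative errors in quadrature, weighted by exponent:
  (½·δa/a)² = (0.5×0.0207)² = 0.000108;  (1·δu/u)² = (1×0.0609)² = 0.00371;  (½·δd/d)² = (0.5×0.0563)² = 0.000793
δQ/Q = √(0.00461) = 0.0679
Q = 63800, so δQ = 0.0679 × 63800 = 4330.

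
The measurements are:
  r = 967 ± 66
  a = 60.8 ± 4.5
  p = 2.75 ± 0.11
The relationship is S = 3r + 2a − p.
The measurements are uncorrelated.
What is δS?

198

For a sum/difference, combine absolute errors in quadrature:
  (3·δr)² = 39200;  (2·δa)² = 81.0;  (δp)² = 0.0121
δS = √(39300) = 198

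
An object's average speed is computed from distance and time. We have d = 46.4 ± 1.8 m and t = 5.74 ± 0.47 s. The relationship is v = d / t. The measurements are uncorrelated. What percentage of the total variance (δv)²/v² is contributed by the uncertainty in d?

18.3%

(δv/v)² = (1·δd/d)² + (-1·δt/t)²
  d term: (1×0.0388)² = 0.00150
  t term: (-1×0.0819)² = 0.00670
Total = 0.00821. Share from d = 0.00150/0.00821 = 0.183.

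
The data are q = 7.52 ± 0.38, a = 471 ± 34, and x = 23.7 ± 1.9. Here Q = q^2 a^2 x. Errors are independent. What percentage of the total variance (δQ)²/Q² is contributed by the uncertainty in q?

(δQ/Q)² = (2·δq/q)² + (2·δa/a)² + (1·δx/x)²
  q term: (2×0.0505)² = 0.0102
  a term: (2×0.0722)² = 0.0208
  x term: (1×0.0802)² = 0.00643
Total = 0.0375. Share from q = 0.0102/0.0375 = 0.272.

27.2%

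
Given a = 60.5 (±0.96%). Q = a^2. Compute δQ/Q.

0.0192

Relative error in a monomial: (δQ/Q)² = Σ (nᵢ · δxᵢ/xᵢ)².
  (2·δa/a)² = (2×0.00960)² = 0.000369
δQ/Q = √(0.000369) = 0.0192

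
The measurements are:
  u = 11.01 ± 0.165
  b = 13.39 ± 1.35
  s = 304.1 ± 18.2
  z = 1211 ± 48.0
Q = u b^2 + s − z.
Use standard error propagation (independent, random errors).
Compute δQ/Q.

0.377

Let p = u·b^2 = 1974. δp/p = √((1·δu/u)² + (2·δb/b)²) = √(0.000225 + 0.0407) = 0.202, so δp = 399.
Q = p + s − z: δQ = √(δp² + δs² + δz²) = √(1.59e+05 + 331 + 2300) = 402
Q = 1067, so δQ/Q = 402/1067 = 0.377.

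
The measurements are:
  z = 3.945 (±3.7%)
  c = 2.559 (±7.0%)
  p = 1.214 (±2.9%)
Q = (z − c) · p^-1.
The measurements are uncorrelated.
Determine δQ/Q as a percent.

Let u = z − c = 1.386. δu = √(δz² + δc²) = √(0.0213 + 0.0321) = 0.231, so δu/u = 0.167.
Q is then a monomial in u, p:
δQ/Q = √((δu/u)² + (-1·δp/p)²) = √(0.0278 + 0.000841) = 0.169

16.9%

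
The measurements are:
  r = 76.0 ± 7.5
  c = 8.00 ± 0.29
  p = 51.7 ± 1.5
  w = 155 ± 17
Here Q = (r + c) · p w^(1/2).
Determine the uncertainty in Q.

Let u = r + c = 84.0. δu = √(δr² + δc²) = √(56.2 + 0.0841) = 7.51, so δu/u = 0.0894.
Q is then a monomial in u, p, w:
δQ/Q = √((δu/u)² + (1·δp/p)² + (½·δw/w)²) = √(0.00798 + 0.000842 + 0.00301) = 0.109
Q = 54100, so δQ = 0.109 × 54100 = 5880.

5880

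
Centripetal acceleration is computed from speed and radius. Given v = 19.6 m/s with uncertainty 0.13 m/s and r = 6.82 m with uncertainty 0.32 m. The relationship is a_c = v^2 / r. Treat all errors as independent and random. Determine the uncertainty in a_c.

Each factor contributes (exponent × relative error)² to (δa_c/a_c)²:
  (2·δv/v)² = (2×0.00663)² = 0.000176;  (-1·δr/r)² = (-1×0.0469)² = 0.00220
δa_c/a_c = √(0.00238) = 0.0488
a_c = 56.3 m/s^2, so δa_c = 0.0488 × 56.3 = 2.75 m/s^2.

2.75 m/s^2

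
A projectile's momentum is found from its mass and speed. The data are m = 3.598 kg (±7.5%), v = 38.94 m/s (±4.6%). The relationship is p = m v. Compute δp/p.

Each factor contributes (exponent × relative error)² to (δp/p)²:
  (1·δm/m)² = (1×0.0750)² = 0.00562;  (1·δv/v)² = (1×0.0460)² = 0.00212
δp/p = √(0.00774) = 0.0880

0.0880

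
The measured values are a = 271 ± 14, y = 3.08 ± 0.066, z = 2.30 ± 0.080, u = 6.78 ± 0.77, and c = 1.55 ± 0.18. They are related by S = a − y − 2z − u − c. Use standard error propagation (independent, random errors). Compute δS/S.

0.0550

S is a linear combination, so absolute uncertainties add in quadrature:
  (δa)² = 196;  (δy)² = 0.00436;  (2·δz)² = 0.0256;  (δu)² = 0.593;  (δc)² = 0.0324
δS = √(197) = 14.0
S = 255, so δS/S = 14.0/255 = 0.0550.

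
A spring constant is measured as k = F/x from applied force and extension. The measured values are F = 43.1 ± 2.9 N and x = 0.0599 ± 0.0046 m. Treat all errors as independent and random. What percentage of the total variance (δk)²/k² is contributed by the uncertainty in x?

56.6%

(δk/k)² = (1·δF/F)² + (-1·δx/x)²
  F term: (1×0.0673)² = 0.00453
  x term: (-1×0.0768)² = 0.00590
Total = 0.0104. Share from x = 0.00590/0.0104 = 0.566.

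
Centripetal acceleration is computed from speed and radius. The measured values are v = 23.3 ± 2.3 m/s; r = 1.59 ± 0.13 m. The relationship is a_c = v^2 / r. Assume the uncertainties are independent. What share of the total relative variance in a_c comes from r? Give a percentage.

(δa_c/a_c)² = (2·δv/v)² + (-1·δr/r)²
  v term: (2×0.0987)² = 0.0390
  r term: (-1×0.0818)² = 0.00668
Total = 0.0457. Share from r = 0.00668/0.0457 = 0.146.

14.6%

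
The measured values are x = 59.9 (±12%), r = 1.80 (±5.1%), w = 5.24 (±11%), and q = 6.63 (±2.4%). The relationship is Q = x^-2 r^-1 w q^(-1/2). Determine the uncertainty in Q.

8.48e-05

Each factor contributes (exponent × relative error)² to (δQ/Q)²:
  (-2·δx/x)² = (-2×0.120)² = 0.0576;  (-1·δr/r)² = (-1×0.0510)² = 0.00260;  (1·δw/w)² = (1×0.110)² = 0.0121;  (−½·δq/q)² = (-0.5×0.0240)² = 0.000144
δQ/Q = √(0.0724) = 0.269
Q = 0.000315, so δQ = 0.269 × 0.000315 = 8.48e-05.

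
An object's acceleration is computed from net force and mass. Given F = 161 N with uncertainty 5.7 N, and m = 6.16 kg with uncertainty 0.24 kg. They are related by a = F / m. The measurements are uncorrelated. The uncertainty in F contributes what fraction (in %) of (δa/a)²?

45.2%

(δa/a)² = (1·δF/F)² + (-1·δm/m)²
  F term: (1×0.0354)² = 0.00125
  m term: (-1×0.0390)² = 0.00152
Total = 0.00277. Share from F = 0.00125/0.00277 = 0.452.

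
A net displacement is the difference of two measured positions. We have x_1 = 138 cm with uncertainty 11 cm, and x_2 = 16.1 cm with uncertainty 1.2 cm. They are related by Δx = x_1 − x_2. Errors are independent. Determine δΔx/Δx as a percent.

For a sum/difference, combine absolute errors in quadrature:
  (δx_1)² = 121;  (δx_2)² = 1.44
δΔx = √(122) = 11.1 cm
Δx = 122 cm, so δΔx/Δx = 11.1/122 = 0.0908.

9.08%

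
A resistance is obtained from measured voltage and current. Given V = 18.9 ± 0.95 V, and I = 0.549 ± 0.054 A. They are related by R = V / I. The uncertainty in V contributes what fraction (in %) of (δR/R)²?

20.7%

(δR/R)² = (1·δV/V)² + (-1·δI/I)²
  V term: (1×0.0503)² = 0.00253
  I term: (-1×0.0984)² = 0.00967
Total = 0.0122. Share from V = 0.00253/0.0122 = 0.207.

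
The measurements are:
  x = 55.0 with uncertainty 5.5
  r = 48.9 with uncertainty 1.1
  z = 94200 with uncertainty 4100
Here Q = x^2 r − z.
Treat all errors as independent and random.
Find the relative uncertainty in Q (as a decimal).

Let p = x^2·r = 1.48e+05. δp/p = √((2·δx/x)² + (1·δr/r)²) = √(0.0400 + 0.000506) = 0.201, so δp = 29800.
Q = p − z: δQ = √(δp² + δz²) = √(8.86e+08 + 1.68e+07) = 30100
Q = 53700, so δQ/Q = 30100/53700 = 0.559.

0.559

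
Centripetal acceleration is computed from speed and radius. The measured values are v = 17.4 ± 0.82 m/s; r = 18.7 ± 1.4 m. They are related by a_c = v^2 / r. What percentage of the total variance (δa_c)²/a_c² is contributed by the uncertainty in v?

61.3%

(δa_c/a_c)² = (2·δv/v)² + (-1·δr/r)²
  v term: (2×0.0471)² = 0.00888
  r term: (-1×0.0749)² = 0.00560
Total = 0.0145. Share from v = 0.00888/0.0145 = 0.613.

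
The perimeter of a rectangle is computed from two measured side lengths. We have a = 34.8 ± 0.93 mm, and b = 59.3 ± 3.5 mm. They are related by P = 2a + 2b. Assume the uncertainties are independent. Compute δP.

7.24 mm

P is a linear combination, so absolute uncertainties add in quadrature:
  (2·δa)² = 3.46;  (2·δb)² = 49.0
δP = √(52.5) = 7.24 mm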